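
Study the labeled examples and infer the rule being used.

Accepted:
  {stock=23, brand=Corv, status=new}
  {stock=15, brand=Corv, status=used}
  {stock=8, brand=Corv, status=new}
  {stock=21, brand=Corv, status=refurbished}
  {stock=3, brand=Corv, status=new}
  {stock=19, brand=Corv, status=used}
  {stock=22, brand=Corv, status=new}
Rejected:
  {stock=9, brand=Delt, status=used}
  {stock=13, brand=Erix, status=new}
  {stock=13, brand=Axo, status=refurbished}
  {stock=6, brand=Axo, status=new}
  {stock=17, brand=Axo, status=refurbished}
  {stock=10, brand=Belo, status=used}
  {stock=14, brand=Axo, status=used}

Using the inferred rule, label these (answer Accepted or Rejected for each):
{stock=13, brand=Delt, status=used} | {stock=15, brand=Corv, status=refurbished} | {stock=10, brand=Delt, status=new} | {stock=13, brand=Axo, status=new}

Rejected, Accepted, Rejected, Rejected

All 'Accepted' examples share one property — brand is Corv — and every 'Rejected' example lacks it.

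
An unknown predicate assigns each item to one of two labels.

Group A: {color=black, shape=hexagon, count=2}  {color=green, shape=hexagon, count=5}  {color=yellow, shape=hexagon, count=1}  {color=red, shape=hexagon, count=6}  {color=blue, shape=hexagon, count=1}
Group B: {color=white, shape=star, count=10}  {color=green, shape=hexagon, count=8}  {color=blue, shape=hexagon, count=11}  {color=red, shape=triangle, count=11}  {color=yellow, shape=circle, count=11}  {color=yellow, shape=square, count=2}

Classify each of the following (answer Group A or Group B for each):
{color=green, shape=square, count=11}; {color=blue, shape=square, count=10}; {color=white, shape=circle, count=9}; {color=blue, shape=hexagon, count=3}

Group B, Group B, Group B, Group A

Rule: shape is hexagon AND count ≤ 6. This holds for each 'Group A' example and fails for each 'Group B' one.
{color=green, shape=square, count=11} — shape is square, count = 11, hence Group B. {color=blue, shape=square, count=10} — shape is square, count = 10, hence Group B. {color=white, shape=circle, count=9} — shape is circle, count = 9, hence Group B. {color=blue, shape=hexagon, count=3} — shape is hexagon, count = 3, hence Group A.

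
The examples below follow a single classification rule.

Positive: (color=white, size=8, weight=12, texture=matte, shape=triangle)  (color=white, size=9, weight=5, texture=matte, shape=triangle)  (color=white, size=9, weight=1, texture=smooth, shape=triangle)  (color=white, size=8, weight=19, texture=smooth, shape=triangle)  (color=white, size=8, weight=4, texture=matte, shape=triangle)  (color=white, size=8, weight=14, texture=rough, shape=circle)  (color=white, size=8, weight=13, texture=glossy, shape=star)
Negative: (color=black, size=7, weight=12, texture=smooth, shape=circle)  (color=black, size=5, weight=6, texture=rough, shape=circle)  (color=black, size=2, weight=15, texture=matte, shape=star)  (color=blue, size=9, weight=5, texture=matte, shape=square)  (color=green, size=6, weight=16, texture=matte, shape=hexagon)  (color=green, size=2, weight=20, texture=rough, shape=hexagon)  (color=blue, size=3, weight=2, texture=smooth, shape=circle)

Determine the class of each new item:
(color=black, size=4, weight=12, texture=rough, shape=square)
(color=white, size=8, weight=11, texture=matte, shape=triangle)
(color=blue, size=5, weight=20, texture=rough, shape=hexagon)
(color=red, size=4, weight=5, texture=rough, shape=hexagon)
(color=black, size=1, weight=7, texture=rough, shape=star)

Negative, Positive, Negative, Negative, Negative

Checking candidate rules against both groups, what survives is: color is white.
Negative: (color=black, size=4, weight=12, texture=rough, shape=square), since color is black. Positive: (color=white, size=8, weight=11, texture=matte, shape=triangle), since color is white. Negative: (color=blue, size=5, weight=20, texture=rough, shape=hexagon), since color is blue. Negative: (color=red, size=4, weight=5, texture=rough, shape=hexagon), since color is red. Negative: (color=black, size=1, weight=7, texture=rough, shape=star), since color is black.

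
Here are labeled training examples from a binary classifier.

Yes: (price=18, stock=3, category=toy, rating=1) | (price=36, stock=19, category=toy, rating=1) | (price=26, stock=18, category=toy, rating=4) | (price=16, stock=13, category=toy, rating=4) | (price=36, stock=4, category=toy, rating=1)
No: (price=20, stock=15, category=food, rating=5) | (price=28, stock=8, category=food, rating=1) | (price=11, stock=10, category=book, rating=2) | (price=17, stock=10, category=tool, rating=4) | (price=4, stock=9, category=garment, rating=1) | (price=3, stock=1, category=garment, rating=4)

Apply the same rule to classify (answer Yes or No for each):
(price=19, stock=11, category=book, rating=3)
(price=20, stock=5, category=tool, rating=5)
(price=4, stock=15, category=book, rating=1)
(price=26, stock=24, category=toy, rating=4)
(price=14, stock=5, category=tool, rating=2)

A rule that fits every label: category is toy — true of each 'Yes' example, false of each 'No' one.
(price=19, stock=11, category=book, rating=3) → category is book → No.
(price=20, stock=5, category=tool, rating=5) → category is tool → No.
(price=4, stock=15, category=book, rating=1) → category is book → No.
(price=26, stock=24, category=toy, rating=4) → category is toy → Yes.
(price=14, stock=5, category=tool, rating=2) → category is tool → No.

No, No, No, Yes, No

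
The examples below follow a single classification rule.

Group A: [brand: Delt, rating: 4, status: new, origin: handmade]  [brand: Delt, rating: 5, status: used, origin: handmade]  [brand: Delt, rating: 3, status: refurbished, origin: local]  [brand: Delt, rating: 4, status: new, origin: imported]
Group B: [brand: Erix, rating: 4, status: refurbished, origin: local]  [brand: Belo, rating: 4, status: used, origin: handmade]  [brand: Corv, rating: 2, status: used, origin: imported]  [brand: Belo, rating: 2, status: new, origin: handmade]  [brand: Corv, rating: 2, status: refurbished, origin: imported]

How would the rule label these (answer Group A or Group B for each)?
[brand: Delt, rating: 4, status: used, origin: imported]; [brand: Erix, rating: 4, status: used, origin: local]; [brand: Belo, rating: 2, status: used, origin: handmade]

The pattern is that an item is 'Group A' exactly when: brand is Delt.
[brand: Delt, rating: 4, status: used, origin: imported]: brand is Delt — fits, so Group A.
[brand: Erix, rating: 4, status: used, origin: local]: brand is Erix — fails this test, so Group B.
[brand: Belo, rating: 2, status: used, origin: handmade]: brand is Belo — fails this test, so Group B.

Group A, Group B, Group B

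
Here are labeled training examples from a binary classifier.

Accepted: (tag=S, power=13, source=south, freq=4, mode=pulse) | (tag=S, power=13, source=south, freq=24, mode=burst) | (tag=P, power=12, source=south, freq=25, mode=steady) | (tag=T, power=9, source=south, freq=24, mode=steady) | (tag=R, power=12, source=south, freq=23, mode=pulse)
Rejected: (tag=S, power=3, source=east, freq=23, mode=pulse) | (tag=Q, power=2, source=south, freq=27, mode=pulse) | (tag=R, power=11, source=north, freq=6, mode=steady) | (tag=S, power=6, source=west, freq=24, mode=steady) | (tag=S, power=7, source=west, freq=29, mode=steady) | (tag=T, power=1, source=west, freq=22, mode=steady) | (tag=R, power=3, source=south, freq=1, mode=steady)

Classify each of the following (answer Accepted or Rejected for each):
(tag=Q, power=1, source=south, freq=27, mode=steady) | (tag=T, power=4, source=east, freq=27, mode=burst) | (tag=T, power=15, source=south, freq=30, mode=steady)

One predicate separates the groups cleanly: source is south AND power ≥ 6.
(tag=Q, power=1, source=south, freq=27, mode=steady): Rejected (source is south, power = 1). (tag=T, power=4, source=east, freq=27, mode=burst): Rejected (source is east, power = 4). (tag=T, power=15, source=south, freq=30, mode=steady): Accepted (source is south, power = 15).

Rejected, Rejected, Accepted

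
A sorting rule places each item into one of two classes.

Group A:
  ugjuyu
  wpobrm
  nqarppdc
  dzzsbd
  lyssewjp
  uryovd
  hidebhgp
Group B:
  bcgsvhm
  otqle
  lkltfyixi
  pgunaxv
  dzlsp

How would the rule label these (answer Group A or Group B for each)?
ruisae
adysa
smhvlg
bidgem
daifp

A rule that fits every label: even length — true of each 'Group A' example, false of each 'Group B' one.
ruisae: Group A (length 6). adysa: Group B (length 5). smhvlg: Group A (length 6). bidgem: Group A (length 6). daifp: Group B (length 5).

Group A, Group B, Group A, Group A, Group B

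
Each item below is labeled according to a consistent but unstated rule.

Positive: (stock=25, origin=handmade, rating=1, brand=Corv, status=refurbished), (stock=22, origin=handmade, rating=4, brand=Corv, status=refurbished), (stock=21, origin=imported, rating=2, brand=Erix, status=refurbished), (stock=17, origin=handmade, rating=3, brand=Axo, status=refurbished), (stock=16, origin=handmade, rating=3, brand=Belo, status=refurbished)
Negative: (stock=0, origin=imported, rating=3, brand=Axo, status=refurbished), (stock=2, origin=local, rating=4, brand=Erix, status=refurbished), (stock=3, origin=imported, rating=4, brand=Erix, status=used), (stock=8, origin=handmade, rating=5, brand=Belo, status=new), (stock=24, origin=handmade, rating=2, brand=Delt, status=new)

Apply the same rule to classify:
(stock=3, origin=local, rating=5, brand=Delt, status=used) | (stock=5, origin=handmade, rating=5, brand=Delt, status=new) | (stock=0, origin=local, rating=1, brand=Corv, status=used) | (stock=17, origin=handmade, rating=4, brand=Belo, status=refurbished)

Negative, Negative, Negative, Positive

The common property of the 'Positive' items is: status is refurbished AND stock ≥ 3. No 'Negative' item has it.
(stock=3, origin=local, rating=5, brand=Delt, status=used): status is used, stock = 3 — does not fit, so Negative.
(stock=5, origin=handmade, rating=5, brand=Delt, status=new): status is new, stock = 5 — does not fit, so Negative.
(stock=0, origin=local, rating=1, brand=Corv, status=used): status is used, stock = 0 — does not fit, so Negative.
(stock=17, origin=handmade, rating=4, brand=Belo, status=refurbished): status is refurbished, stock = 17 — satisfies this, so Positive.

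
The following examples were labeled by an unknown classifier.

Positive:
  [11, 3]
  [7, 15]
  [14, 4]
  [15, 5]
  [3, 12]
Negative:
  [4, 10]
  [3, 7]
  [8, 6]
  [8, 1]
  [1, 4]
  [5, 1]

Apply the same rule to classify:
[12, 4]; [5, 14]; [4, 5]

All 'Positive' examples share one property — max ≥ 11 — and every 'Negative' example lacks it.

Positive, Positive, Negative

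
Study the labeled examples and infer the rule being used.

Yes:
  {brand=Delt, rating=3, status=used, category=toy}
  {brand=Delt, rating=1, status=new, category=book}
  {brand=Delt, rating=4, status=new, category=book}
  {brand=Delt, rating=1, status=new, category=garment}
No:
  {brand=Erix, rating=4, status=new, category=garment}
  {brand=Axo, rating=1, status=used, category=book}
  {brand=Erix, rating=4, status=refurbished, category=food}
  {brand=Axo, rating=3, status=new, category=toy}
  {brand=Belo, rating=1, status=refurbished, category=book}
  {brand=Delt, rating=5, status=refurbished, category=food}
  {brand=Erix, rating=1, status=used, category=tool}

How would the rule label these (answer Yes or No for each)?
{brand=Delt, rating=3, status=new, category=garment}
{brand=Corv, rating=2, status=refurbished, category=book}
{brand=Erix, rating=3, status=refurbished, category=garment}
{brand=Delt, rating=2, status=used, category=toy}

The pattern is that an item is 'Yes' exactly when: brand is Delt AND rating ≤ 4.
Yes: {brand=Delt, rating=3, status=new, category=garment}, since brand is Delt, rating = 3.
No: {brand=Corv, rating=2, status=refurbished, category=book}, since brand is Corv, rating = 2.
No: {brand=Erix, rating=3, status=refurbished, category=garment}, since brand is Erix, rating = 3.
Yes: {brand=Delt, rating=2, status=used, category=toy}, since brand is Delt, rating = 2.

Yes, No, No, Yes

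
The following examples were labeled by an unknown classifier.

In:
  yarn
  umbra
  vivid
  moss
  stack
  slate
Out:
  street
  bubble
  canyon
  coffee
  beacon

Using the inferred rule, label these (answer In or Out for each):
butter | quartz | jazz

Out, Out, In

The pattern is that an item is 'In' exactly when: length ≤ 5.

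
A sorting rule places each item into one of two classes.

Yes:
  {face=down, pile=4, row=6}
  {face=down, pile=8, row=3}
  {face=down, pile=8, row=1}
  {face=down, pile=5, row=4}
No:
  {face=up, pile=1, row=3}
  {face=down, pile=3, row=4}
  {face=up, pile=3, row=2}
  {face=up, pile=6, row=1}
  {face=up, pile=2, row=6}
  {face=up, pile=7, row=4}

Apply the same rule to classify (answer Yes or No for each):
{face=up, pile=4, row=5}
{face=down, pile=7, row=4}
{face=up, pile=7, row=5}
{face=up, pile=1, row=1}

'Yes' ⟺ face is down AND pile ≥ 4.
{face=up, pile=4, row=5}: No (face is up, pile = 4).
{face=down, pile=7, row=4}: Yes (face is down, pile = 7).
{face=up, pile=7, row=5}: No (face is up, pile = 7).
{face=up, pile=1, row=1}: No (face is up, pile = 1).

No, Yes, No, No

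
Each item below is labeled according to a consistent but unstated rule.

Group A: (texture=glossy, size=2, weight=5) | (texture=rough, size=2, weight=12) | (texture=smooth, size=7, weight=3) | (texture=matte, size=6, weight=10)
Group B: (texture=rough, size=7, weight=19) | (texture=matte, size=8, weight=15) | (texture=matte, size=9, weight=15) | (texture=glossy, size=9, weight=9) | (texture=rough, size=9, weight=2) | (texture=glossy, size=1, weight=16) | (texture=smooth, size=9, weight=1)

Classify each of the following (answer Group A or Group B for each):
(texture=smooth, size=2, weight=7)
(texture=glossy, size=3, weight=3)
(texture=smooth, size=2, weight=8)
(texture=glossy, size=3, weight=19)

Group A, Group A, Group A, Group B

The classifier is using: size ≤ 7 AND weight ≤ 12.
Group A: (texture=smooth, size=2, weight=7), since size = 2, weight = 7.
Group A: (texture=glossy, size=3, weight=3), since size = 3, weight = 3.
Group A: (texture=smooth, size=2, weight=8), since size = 2, weight = 8.
Group B: (texture=glossy, size=3, weight=19), since size = 3, weight = 19.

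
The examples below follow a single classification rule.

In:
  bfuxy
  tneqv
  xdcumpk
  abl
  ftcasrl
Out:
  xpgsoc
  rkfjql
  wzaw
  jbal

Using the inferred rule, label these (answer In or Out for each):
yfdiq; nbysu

The rule appears to be: odd length.
yfdiq — length 5, hence In.
nbysu — length 5, hence In.

In, In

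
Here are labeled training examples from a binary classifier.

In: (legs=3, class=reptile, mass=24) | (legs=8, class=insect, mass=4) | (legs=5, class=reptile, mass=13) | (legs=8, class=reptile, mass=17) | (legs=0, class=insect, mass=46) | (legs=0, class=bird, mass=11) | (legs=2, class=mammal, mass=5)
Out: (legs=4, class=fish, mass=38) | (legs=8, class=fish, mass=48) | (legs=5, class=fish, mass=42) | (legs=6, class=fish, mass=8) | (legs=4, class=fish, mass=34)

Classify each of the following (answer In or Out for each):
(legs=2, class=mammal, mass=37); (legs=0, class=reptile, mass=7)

All 'In' examples share one property — class is not fish — and every 'Out' example lacks it.
(legs=2, class=mammal, mass=37) — class is mammal, hence In. (legs=0, class=reptile, mass=7) — class is reptile, hence In.

In, In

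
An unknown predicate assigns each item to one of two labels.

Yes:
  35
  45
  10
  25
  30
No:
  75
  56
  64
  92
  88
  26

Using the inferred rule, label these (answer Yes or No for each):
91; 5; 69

A rule that fits every label: multiple of 5 AND at most 45 — true of each 'Yes' example, false of each 'No' one.

No, Yes, No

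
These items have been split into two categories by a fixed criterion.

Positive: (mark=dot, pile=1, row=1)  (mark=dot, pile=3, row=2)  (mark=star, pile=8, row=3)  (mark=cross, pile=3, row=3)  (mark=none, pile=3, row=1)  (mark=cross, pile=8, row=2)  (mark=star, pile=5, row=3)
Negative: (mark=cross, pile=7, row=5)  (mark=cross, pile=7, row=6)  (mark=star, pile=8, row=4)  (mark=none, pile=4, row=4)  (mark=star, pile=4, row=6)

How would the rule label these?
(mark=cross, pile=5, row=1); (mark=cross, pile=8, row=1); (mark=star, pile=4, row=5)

One predicate separates the groups cleanly: row ≤ 3.

Positive, Positive, Negative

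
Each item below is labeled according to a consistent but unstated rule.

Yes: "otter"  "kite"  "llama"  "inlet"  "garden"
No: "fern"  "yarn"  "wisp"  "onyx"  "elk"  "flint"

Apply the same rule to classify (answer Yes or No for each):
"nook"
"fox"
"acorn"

The pattern is that an item is 'Yes' exactly when: has ≥ 2 vowels.
Yes: "nook", since 2 vowels.
No: "fox", since 1 vowel.
Yes: "acorn", since 2 vowels.

Yes, No, Yes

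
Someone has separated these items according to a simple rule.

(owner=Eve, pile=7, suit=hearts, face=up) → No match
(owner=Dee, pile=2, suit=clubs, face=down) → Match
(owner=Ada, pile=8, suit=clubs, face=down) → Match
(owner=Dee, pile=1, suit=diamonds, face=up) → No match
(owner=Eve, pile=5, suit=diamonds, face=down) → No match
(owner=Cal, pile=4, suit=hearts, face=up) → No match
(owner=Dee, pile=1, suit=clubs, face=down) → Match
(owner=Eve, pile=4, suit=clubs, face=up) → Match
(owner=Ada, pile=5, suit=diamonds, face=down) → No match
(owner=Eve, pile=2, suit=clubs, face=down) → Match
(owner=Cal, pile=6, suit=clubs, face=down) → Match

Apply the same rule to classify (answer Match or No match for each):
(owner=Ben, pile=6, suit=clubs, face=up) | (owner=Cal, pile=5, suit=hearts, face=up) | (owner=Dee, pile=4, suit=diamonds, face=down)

Match, No match, No match

The rule appears to be: suit is clubs.
(owner=Ben, pile=6, suit=clubs, face=up) — suit is clubs, hence Match.
(owner=Cal, pile=5, suit=hearts, face=up) — suit is hearts, hence No match.
(owner=Dee, pile=4, suit=diamonds, face=down) — suit is diamonds, hence No match.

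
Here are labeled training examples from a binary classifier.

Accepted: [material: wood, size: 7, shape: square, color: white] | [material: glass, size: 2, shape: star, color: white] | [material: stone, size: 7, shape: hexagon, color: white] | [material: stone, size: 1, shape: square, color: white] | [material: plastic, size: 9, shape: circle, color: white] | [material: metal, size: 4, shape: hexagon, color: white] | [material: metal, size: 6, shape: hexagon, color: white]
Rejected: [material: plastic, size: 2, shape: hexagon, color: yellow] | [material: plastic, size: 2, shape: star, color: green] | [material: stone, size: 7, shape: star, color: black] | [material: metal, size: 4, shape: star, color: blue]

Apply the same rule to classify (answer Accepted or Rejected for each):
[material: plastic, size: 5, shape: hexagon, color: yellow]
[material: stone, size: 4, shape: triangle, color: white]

Every 'Accepted' example satisfies: color is white. None of the 'Rejected' examples do.
[material: plastic, size: 5, shape: hexagon, color: yellow]: color is yellow, does not satisfy this → Rejected. [material: stone, size: 4, shape: triangle, color: white]: color is white, qualifies → Accepted.

Rejected, Accepted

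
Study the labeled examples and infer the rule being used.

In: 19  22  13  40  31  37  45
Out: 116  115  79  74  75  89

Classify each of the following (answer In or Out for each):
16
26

In, In

Rule: at most 45. This holds for each 'In' example and fails for each 'Out' one.
16: In (16 ≤ 45).
26: In (26 ≤ 45).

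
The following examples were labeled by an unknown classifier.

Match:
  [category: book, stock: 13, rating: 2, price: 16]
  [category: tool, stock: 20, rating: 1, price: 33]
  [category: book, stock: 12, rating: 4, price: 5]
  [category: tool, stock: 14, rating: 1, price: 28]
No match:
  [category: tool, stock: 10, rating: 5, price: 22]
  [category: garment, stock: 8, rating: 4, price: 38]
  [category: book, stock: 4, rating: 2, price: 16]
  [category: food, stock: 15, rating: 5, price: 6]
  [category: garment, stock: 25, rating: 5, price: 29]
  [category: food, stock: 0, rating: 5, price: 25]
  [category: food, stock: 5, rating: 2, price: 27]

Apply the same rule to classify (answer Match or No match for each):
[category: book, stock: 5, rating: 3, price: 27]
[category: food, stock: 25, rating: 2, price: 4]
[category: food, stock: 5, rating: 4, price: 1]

The classifier is using: rating ≤ 4 AND stock ≥ 10.
[category: book, stock: 5, rating: 3, price: 27]: No match (rating = 3, stock = 5).
[category: food, stock: 25, rating: 2, price: 4]: Match (rating = 2, stock = 25).
[category: food, stock: 5, rating: 4, price: 1]: No match (rating = 4, stock = 5).

No match, Match, No match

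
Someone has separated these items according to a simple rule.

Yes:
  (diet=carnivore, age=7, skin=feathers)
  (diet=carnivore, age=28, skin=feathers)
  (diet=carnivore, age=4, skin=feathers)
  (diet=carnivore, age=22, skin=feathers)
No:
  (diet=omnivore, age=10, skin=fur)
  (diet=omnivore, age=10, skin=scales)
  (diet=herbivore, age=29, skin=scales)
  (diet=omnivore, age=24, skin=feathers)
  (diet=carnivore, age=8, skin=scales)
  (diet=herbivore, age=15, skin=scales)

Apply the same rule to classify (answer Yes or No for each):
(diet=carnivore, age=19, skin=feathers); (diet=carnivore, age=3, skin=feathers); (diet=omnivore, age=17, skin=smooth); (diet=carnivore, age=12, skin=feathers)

Every 'Yes' example satisfies: diet is carnivore AND skin is feathers. None of the 'No' examples do.
(diet=carnivore, age=19, skin=feathers): diet is carnivore, skin is feathers, passes → Yes. (diet=carnivore, age=3, skin=feathers): diet is carnivore, skin is feathers, passes → Yes. (diet=omnivore, age=17, skin=smooth): diet is omnivore, skin is smooth, does not pass → No. (diet=carnivore, age=12, skin=feathers): diet is carnivore, skin is feathers, passes → Yes.

Yes, Yes, No, Yes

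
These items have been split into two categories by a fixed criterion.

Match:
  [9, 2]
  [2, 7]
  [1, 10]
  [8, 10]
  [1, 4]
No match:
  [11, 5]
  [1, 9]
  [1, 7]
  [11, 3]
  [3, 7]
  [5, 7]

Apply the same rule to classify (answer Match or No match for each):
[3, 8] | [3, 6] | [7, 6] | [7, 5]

Match, Match, Match, No match

The common property of the 'Match' items is: product is even. No 'No match' item has it.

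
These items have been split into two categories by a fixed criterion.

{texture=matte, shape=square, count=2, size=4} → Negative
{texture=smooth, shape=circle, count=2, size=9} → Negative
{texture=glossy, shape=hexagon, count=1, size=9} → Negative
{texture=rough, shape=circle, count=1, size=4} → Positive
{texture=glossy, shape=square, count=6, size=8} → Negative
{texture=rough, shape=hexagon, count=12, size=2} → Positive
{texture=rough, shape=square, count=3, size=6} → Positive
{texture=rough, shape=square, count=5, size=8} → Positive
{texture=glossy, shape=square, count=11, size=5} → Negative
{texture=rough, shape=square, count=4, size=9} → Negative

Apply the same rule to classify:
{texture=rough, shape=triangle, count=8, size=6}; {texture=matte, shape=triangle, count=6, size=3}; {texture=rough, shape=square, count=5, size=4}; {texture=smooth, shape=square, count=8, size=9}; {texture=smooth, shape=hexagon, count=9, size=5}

Positive, Negative, Positive, Negative, Negative

Rule: texture is rough AND size ≤ 8. This holds for each 'Positive' example and fails for each 'Negative' one.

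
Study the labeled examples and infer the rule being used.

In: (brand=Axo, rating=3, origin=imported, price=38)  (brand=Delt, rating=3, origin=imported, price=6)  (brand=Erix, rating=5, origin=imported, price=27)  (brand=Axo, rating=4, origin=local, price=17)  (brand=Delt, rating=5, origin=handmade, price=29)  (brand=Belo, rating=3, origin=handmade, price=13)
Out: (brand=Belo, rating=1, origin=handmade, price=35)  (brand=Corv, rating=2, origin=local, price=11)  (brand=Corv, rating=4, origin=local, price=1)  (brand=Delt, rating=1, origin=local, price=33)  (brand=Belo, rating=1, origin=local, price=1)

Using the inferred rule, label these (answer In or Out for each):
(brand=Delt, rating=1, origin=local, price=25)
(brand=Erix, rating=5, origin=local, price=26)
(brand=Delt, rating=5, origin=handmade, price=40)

Out, In, In

Every 'In' example satisfies: price ≥ 6 AND rating ≥ 3. None of the 'Out' examples do.
(brand=Delt, rating=1, origin=local, price=25): price = 25, rating = 1, fails this test → Out. (brand=Erix, rating=5, origin=local, price=26): price = 26, rating = 5, fits → In. (brand=Delt, rating=5, origin=handmade, price=40): price = 40, rating = 5, fits → In.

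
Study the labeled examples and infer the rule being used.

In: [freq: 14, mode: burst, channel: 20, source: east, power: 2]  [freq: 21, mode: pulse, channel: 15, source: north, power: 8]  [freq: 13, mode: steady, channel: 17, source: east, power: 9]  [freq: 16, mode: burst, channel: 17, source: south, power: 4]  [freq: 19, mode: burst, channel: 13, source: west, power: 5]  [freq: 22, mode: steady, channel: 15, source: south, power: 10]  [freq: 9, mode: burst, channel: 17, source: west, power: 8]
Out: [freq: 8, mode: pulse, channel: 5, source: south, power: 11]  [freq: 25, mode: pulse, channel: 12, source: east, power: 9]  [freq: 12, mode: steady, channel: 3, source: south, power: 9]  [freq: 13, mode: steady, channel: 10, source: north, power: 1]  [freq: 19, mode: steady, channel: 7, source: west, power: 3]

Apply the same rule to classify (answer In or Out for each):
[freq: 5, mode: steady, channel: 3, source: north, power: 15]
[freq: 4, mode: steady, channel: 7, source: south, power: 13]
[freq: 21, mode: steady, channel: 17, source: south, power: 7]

Out, Out, In

The rule appears to be: channel ≥ 13.
[freq: 5, mode: steady, channel: 3, source: north, power: 15] → channel = 3 → Out. [freq: 4, mode: steady, channel: 7, source: south, power: 13] → channel = 7 → Out. [freq: 21, mode: steady, channel: 17, source: south, power: 7] → channel = 17 → In.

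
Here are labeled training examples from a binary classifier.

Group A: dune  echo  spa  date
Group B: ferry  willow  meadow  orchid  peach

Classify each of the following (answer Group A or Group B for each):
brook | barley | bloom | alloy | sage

Group B, Group B, Group B, Group B, Group A

'Group A' ⟺ ends with a vowel.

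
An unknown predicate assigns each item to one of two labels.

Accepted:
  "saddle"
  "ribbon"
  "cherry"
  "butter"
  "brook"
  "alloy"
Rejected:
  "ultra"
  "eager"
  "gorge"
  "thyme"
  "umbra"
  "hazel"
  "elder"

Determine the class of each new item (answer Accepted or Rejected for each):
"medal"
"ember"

Rejected, Rejected

The pattern is that an item is 'Accepted' exactly when: has a double letter.
"medal" — no doubled letter, hence Rejected.
"ember" — no doubled letter, hence Rejected.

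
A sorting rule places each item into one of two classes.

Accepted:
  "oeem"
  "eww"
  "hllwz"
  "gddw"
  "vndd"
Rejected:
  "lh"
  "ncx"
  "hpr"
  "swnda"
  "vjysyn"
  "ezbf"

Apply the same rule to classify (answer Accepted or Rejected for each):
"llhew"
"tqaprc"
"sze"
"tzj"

Accepted, Rejected, Rejected, Rejected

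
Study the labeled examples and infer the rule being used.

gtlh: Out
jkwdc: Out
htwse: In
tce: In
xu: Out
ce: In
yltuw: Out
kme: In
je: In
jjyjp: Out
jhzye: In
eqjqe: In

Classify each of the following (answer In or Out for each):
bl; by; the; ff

Rule: contains 'e'. This holds for each 'In' example and fails for each 'Out' one.
bl — no 'e', hence Out. by — no 'e', hence Out. the — has 'e', hence In. ff — no 'e', hence Out.

Out, Out, In, Out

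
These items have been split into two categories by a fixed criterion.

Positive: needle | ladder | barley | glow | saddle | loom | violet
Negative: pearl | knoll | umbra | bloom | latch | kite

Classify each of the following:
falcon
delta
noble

The simplest hypothesis consistent with all the labels is: even length AND contains 'l'.

Positive, Negative, Negative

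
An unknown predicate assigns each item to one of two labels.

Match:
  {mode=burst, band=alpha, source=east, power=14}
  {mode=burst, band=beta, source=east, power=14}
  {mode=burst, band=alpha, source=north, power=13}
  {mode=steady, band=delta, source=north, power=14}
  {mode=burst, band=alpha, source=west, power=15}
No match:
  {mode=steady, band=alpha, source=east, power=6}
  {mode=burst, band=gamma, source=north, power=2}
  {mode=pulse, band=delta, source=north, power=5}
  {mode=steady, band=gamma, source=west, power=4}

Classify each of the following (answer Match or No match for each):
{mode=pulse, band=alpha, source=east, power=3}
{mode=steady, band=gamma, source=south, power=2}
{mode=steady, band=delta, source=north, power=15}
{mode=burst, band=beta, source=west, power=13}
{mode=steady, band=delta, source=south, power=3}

No match, No match, Match, Match, No match

A rule that fits every label: power ≥ 13 — true of each 'Match' example, false of each 'No match' one.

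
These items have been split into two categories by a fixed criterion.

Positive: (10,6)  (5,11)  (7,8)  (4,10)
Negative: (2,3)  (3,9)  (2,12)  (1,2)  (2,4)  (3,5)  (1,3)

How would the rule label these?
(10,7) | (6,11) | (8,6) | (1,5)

The distinguishing property — first ≥ 4 — holds for all the 'Positive' cases and none of the 'Negative' cases.
(10,7): Positive (first 10). (6,11): Positive (first 6). (8,6): Positive (first 8). (1,5): Negative (first 1).

Positive, Positive, Positive, Negative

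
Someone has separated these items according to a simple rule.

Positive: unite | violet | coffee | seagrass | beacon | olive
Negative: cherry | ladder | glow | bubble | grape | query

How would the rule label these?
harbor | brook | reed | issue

Negative, Negative, Negative, Positive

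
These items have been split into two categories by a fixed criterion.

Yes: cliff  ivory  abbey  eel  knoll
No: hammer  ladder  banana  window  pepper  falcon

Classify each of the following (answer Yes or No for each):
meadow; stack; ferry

No, Yes, Yes

One predicate separates the groups cleanly: odd length.
meadow: length 6 — fails this test, so No. stack: length 5 — matches, so Yes. ferry: length 5 — matches, so Yes.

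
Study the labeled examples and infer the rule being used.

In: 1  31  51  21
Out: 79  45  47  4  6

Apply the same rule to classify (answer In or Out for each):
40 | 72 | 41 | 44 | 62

Out, Out, In, Out, Out

The simplest hypothesis consistent with all the labels is: ends in digit 1.
Out: 40, since last digit 0. Out: 72, since last digit 2. In: 41, since last digit 1. Out: 44, since last digit 4. Out: 62, since last digit 2.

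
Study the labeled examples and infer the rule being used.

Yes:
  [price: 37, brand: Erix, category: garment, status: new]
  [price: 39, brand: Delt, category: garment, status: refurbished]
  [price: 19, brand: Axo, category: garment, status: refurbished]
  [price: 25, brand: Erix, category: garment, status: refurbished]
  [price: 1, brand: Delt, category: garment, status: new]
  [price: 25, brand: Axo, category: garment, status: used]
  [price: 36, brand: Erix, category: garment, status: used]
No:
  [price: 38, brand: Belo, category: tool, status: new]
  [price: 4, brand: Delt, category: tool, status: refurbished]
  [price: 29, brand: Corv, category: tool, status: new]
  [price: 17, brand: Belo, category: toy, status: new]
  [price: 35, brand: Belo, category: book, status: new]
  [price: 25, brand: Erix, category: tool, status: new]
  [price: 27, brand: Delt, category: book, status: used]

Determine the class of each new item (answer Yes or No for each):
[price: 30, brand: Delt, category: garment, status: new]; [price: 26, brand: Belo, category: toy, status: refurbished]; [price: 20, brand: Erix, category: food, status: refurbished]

Yes, No, No

Comparing the two groups points to one rule — category is garment.
[price: 30, brand: Delt, category: garment, status: new]: category is garment, checks out → Yes. [price: 26, brand: Belo, category: toy, status: refurbished]: category is toy, doesn't qualify → No. [price: 20, brand: Erix, category: food, status: refurbished]: category is food, doesn't qualify → No.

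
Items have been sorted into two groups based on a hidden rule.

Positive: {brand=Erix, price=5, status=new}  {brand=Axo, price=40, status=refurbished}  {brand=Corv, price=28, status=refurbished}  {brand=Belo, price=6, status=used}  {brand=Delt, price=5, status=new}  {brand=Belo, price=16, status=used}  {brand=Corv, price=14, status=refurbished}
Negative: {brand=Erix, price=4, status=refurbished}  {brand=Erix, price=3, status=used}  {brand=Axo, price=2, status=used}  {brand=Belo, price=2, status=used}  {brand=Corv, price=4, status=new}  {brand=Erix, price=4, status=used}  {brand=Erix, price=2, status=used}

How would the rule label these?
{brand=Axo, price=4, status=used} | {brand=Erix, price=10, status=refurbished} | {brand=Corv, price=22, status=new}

The rule appears to be: price ≥ 5.

Negative, Positive, Positive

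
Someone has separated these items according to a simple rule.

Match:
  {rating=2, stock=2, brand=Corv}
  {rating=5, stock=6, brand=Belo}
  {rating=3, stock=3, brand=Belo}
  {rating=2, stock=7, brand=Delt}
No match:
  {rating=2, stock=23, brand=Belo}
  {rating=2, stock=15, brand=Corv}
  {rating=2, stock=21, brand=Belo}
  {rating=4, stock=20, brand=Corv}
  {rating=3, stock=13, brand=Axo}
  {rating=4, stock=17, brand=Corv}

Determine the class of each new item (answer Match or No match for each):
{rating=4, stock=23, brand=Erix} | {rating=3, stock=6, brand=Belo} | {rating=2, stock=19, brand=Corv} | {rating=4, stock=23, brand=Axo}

Rule: stock ≤ 7. This holds for each 'Match' example and fails for each 'No match' one.
{rating=4, stock=23, brand=Erix} → stock = 23 → No match. {rating=3, stock=6, brand=Belo} → stock = 6 → Match. {rating=2, stock=19, brand=Corv} → stock = 19 → No match. {rating=4, stock=23, brand=Axo} → stock = 23 → No match.

No match, Match, No match, No match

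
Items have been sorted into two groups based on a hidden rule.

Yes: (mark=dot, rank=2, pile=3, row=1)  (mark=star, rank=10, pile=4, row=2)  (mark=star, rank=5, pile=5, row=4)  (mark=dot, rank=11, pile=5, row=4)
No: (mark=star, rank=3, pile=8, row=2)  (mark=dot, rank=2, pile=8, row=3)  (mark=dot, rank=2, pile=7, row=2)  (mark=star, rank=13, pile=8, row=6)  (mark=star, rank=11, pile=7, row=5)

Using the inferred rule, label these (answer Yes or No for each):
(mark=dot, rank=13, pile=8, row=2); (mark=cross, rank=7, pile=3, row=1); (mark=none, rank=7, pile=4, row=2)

No, Yes, Yes

'Yes' ⟺ pile ≤ 5.
(mark=dot, rank=13, pile=8, row=2): pile = 8 — fails this test, so No.
(mark=cross, rank=7, pile=3, row=1): pile = 3 — has this property, so Yes.
(mark=none, rank=7, pile=4, row=2): pile = 4 — has this property, so Yes.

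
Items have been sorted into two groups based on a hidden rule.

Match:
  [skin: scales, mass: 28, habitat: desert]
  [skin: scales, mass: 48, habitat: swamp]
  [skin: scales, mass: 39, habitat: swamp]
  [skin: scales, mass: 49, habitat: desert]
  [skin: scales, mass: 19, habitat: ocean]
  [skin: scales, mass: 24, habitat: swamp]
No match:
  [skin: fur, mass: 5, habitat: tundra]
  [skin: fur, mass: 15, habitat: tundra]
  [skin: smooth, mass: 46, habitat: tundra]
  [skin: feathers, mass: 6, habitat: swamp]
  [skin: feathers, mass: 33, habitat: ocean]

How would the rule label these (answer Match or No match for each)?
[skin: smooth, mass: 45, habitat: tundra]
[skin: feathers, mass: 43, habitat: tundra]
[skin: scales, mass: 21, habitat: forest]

No match, No match, Match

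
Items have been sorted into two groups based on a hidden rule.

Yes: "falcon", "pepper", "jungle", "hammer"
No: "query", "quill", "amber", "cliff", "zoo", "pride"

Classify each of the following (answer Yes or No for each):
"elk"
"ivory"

The simplest hypothesis consistent with all the labels is: even length.
"elk" — length 3, hence No.
"ivory" — length 5, hence No.

No, No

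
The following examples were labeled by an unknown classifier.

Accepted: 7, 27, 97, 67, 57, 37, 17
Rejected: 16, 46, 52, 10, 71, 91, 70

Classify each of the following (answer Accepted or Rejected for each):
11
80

Rule: ends in digit 7. This holds for each 'Accepted' example and fails for each 'Rejected' one.
11: last digit 1 — fails the rule, so Rejected.
80: last digit 0 — fails the rule, so Rejected.

Rejected, Rejected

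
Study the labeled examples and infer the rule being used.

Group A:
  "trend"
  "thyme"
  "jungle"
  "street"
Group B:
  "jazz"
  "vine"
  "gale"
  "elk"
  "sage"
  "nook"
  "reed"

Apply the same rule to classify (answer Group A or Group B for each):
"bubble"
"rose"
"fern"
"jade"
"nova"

The pattern is that an item is 'Group A' exactly when: length ≥ 5.

Group A, Group B, Group B, Group B, Group B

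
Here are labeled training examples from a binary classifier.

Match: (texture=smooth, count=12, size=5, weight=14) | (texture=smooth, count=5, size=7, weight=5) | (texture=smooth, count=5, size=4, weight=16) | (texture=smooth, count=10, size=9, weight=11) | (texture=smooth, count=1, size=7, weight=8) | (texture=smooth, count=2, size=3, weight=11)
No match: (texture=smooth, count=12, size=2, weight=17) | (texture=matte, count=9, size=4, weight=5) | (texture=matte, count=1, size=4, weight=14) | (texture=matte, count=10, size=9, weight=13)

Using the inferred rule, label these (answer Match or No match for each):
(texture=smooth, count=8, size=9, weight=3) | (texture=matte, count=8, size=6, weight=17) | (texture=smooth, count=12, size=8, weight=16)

Match, No match, Match

One predicate separates the groups cleanly: texture is smooth AND size ≥ 3.
Match: (texture=smooth, count=8, size=9, weight=3), since texture is smooth, size = 9. No match: (texture=matte, count=8, size=6, weight=17), since texture is matte, size = 6. Match: (texture=smooth, count=12, size=8, weight=16), since texture is smooth, size = 8.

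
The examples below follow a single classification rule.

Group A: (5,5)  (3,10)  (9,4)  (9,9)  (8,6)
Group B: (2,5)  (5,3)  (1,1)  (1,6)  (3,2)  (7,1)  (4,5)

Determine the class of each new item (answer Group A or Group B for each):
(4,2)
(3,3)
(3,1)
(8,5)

The pattern is that an item is 'Group A' exactly when: sum ≥ 10.
(4,2): 4+2 = 6, does not fit → Group B. (3,3): 3+3 = 6, does not fit → Group B. (3,1): 3+1 = 4, does not fit → Group B. (8,5): 8+5 = 13, qualifies → Group A.

Group B, Group B, Group B, Group A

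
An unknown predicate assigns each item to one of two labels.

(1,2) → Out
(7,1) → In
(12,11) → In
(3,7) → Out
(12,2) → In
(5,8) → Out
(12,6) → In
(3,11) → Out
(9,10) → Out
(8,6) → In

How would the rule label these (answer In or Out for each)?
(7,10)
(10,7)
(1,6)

Every 'In' example satisfies: first > second. None of the 'Out' examples do.
Out: (7,10), since 7 < 10.
In: (10,7), since 10 > 7.
Out: (1,6), since 1 < 6.

Out, In, Out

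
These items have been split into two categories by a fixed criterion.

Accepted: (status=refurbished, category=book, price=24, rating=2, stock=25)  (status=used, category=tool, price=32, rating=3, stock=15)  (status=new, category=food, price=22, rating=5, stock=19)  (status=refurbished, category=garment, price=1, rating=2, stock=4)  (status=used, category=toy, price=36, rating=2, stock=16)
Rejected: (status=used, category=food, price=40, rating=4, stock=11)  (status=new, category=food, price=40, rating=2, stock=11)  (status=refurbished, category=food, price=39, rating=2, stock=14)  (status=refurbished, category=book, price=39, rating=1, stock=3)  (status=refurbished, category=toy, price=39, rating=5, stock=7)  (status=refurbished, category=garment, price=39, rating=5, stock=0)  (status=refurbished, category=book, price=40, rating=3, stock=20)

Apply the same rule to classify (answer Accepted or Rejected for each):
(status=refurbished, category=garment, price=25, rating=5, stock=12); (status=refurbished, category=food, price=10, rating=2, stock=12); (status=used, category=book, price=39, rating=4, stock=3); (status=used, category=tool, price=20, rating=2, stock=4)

Accepted, Accepted, Rejected, Accepted

A rule that fits every label: price ≤ 36 — true of each 'Accepted' example, false of each 'Rejected' one.
(status=refurbished, category=garment, price=25, rating=5, stock=12): price = 25 — meets the rule, so Accepted. (status=refurbished, category=food, price=10, rating=2, stock=12): price = 10 — meets the rule, so Accepted. (status=used, category=book, price=39, rating=4, stock=3): price = 39 — does not fit, so Rejected. (status=used, category=tool, price=20, rating=2, stock=4): price = 20 — meets the rule, so Accepted.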